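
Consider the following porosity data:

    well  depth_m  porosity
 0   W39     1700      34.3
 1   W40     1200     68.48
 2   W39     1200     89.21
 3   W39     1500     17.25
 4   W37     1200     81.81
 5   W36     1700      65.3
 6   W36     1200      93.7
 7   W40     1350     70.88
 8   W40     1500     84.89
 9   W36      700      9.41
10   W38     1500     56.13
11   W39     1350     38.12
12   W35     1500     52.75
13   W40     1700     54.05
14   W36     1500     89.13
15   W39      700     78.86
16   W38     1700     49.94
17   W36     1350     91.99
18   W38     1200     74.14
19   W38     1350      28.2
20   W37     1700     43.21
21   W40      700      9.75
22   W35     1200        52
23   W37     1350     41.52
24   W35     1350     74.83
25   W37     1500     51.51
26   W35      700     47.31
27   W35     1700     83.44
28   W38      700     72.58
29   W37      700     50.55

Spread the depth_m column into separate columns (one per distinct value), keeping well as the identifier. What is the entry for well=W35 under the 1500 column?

52.75

Wide layout: rows indexed by well, columns are the 5 distinct depth_m values (1700, 1200, 1500, 1350, 700).
Cell (well=W35, depth_m=1500) draws from the long row where well=W35 and depth_m=1500, which has porosity=52.75.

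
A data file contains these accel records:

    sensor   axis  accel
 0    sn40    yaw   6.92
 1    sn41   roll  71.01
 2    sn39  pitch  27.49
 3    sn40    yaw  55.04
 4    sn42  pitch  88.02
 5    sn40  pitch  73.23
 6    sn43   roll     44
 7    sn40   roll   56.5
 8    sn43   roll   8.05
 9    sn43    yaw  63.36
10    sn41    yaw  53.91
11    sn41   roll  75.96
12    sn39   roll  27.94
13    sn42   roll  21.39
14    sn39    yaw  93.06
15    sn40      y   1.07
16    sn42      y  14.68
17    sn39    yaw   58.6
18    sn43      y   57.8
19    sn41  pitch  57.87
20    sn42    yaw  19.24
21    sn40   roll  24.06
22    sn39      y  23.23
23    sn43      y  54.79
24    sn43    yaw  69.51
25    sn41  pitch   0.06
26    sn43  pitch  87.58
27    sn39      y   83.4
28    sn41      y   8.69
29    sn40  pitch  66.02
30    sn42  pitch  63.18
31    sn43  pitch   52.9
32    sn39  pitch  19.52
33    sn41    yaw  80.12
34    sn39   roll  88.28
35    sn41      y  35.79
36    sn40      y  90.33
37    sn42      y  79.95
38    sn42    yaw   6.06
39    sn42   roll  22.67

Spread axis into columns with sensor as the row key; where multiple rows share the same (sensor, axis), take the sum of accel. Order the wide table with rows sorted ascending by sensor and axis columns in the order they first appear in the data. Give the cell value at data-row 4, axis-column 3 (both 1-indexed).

With rows sorted ascending by sensor, row 4 is sensor=sn42. axis columns in first-appearance order: yaw, roll, pitch, y; column 3 is pitch.
Long rows with sensor=sn42, axis=pitch: 88.02 + 63.18 = 151.20.

151.20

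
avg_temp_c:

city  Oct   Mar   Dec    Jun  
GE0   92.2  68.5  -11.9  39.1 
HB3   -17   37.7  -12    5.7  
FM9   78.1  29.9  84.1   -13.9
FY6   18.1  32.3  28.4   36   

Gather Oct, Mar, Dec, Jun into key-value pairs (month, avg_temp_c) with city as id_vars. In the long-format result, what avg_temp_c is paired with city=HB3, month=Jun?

Unpivoting turns each (city, wide-column) pair into one long row.
The wide cell at row HB3, column Jun holds 5.7, so the long row (HB3, Jun) has avg_temp_c=5.7.

5.7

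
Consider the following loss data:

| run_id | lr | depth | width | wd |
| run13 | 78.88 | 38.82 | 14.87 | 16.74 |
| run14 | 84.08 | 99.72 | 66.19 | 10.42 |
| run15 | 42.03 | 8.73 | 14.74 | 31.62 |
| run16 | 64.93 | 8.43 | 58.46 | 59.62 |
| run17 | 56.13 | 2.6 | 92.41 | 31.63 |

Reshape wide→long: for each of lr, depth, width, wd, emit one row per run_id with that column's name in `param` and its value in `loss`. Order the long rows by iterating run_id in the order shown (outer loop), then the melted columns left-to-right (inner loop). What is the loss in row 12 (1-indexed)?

20 rows total (5 × 4). Row 12: index ⌊(12-1)/4⌋ = 2 into run_id → run15; (12-1) mod 4 = 3 into the melted columns → wd.
So row 12 is (run15, wd, 31.62); loss = 31.62.

31.62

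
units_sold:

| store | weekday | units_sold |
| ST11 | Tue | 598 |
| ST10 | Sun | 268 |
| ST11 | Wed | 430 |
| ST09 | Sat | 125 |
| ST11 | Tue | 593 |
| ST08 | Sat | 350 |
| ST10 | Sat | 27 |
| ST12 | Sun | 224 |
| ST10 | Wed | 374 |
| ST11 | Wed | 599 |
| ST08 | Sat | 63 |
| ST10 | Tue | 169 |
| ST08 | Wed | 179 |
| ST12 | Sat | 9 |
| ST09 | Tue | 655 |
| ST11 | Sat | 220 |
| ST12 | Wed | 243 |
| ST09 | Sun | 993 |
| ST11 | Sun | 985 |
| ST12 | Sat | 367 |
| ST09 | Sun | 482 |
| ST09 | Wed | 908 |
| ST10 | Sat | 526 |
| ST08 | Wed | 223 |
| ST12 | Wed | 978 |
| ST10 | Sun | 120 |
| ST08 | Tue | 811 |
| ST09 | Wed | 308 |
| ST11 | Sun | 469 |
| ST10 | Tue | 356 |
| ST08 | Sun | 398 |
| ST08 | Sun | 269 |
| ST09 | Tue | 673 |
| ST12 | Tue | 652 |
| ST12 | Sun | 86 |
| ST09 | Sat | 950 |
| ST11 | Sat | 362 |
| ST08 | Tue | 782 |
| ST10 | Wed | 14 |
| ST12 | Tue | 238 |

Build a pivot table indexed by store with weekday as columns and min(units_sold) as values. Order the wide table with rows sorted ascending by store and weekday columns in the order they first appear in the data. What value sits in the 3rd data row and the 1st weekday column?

With rows sorted ascending by store, row 3 is store=ST10. weekday columns in first-appearance order: Tue, Sun, Wed, Sat; column 1 is Tue.
Long rows with store=ST10, weekday=Tue: min(169, 356) = 169.

169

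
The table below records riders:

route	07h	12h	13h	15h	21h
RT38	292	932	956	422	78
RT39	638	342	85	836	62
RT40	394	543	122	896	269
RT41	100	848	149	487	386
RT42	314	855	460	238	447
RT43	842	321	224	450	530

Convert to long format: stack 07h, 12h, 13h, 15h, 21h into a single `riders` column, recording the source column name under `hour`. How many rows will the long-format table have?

30

6 route values × 5 melted columns = 30 rows.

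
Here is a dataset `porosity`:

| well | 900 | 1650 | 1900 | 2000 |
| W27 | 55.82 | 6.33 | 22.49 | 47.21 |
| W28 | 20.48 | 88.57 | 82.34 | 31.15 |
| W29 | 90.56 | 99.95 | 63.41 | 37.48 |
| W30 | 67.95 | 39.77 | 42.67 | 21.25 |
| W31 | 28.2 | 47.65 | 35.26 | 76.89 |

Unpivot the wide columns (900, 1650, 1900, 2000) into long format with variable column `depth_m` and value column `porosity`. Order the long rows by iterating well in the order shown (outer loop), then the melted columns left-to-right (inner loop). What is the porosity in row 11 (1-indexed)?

63.41

20 rows total (5 × 4). Row 11: index ⌊(11-1)/4⌋ = 2 into well → W29; (11-1) mod 4 = 2 into the melted columns → 1900.
So row 11 is (W29, 1900, 63.41); porosity = 63.41.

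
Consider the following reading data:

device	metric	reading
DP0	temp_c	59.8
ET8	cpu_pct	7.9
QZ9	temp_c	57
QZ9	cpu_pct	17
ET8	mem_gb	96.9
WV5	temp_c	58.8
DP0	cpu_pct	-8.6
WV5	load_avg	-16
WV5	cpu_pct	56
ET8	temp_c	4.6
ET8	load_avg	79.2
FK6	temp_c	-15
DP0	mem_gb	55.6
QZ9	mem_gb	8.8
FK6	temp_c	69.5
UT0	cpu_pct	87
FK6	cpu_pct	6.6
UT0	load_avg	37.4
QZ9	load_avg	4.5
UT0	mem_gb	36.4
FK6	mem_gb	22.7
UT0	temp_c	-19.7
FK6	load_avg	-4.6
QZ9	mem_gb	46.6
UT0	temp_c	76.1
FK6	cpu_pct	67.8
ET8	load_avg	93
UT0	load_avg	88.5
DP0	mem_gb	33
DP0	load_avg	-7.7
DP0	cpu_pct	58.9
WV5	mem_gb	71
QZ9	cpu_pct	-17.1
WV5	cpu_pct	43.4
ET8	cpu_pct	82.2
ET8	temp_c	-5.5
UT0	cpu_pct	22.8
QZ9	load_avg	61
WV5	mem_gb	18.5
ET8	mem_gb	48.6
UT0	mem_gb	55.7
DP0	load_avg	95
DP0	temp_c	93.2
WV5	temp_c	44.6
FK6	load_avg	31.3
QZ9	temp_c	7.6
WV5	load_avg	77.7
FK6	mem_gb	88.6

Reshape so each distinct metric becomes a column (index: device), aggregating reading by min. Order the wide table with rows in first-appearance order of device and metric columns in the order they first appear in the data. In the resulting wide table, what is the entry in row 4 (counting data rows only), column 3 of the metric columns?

18.5

With rows in first-appearance order of device, row 4 is device=WV5. metric columns in first-appearance order: temp_c, cpu_pct, mem_gb, load_avg; column 3 is mem_gb.
Long rows with device=WV5, metric=mem_gb: min(71, 18.5) = 18.5.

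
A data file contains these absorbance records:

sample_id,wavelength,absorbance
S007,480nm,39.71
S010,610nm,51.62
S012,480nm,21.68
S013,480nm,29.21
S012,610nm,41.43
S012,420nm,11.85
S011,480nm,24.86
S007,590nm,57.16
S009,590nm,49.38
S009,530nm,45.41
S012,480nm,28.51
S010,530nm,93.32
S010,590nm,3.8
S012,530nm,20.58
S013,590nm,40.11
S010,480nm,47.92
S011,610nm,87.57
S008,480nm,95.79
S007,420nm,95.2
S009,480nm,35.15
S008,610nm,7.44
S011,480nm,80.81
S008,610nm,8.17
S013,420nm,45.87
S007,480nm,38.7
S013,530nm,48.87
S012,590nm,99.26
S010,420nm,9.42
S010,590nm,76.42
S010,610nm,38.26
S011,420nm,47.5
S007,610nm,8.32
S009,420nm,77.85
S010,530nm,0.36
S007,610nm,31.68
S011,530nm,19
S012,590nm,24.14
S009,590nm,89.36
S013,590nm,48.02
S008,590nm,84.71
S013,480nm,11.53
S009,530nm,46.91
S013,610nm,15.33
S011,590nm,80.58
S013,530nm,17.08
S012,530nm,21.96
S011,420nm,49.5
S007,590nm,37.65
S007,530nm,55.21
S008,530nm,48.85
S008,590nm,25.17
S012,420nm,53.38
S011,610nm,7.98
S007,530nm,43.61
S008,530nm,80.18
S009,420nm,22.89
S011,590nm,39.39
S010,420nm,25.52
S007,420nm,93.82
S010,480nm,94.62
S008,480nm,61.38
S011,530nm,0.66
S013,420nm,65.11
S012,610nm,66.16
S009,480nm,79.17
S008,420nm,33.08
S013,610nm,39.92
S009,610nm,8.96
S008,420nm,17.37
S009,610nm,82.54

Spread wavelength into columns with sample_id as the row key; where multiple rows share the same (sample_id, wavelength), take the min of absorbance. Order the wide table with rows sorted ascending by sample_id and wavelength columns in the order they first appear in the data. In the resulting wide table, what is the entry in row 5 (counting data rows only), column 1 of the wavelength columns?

24.86

With rows sorted ascending by sample_id, row 5 is sample_id=S011. wavelength columns in first-appearance order: 480nm, 610nm, 420nm, 590nm, 530nm; column 1 is 480nm.
Long rows with sample_id=S011, wavelength=480nm: min(24.86, 80.81) = 24.86.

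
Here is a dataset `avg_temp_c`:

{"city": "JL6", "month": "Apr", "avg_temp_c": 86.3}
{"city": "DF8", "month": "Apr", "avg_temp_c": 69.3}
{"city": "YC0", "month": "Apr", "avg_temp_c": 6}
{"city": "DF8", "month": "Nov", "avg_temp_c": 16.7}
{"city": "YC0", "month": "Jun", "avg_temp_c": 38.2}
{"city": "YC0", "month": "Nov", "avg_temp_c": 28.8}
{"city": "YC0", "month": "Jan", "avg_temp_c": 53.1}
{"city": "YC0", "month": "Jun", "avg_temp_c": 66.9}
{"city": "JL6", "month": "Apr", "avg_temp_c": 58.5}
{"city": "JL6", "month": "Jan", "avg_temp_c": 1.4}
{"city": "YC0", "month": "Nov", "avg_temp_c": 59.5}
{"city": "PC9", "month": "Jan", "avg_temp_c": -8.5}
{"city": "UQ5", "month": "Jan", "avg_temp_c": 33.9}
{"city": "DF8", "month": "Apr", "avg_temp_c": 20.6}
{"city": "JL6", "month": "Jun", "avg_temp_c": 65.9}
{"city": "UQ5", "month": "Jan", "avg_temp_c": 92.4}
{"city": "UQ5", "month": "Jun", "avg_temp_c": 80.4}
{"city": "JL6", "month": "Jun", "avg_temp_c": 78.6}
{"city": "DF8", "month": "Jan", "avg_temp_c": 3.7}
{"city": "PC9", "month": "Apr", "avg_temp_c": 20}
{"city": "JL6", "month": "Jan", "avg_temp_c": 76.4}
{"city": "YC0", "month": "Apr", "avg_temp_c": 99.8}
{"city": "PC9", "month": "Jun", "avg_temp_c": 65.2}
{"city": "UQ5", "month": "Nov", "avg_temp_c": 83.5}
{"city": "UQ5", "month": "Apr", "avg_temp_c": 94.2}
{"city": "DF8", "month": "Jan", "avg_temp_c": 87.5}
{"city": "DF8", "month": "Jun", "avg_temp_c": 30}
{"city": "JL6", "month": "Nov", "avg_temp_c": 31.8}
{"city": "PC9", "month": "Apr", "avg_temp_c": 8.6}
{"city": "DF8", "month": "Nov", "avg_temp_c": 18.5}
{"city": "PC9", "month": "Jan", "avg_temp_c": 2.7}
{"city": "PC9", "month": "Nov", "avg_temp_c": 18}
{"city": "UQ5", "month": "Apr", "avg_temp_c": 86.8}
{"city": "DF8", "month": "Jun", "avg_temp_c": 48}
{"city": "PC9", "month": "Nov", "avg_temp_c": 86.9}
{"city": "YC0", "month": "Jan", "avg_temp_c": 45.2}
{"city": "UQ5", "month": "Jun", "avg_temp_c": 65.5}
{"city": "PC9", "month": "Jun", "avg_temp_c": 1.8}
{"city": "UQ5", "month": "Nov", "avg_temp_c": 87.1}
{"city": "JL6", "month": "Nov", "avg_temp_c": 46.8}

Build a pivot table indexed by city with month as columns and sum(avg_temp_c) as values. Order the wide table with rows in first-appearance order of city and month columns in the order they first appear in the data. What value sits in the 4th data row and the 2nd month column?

104.9

With rows in first-appearance order of city, row 4 is city=PC9. month columns in first-appearance order: Apr, Nov, Jun, Jan; column 2 is Nov.
Long rows with city=PC9, month=Nov: 18 + 86.9 = 104.9.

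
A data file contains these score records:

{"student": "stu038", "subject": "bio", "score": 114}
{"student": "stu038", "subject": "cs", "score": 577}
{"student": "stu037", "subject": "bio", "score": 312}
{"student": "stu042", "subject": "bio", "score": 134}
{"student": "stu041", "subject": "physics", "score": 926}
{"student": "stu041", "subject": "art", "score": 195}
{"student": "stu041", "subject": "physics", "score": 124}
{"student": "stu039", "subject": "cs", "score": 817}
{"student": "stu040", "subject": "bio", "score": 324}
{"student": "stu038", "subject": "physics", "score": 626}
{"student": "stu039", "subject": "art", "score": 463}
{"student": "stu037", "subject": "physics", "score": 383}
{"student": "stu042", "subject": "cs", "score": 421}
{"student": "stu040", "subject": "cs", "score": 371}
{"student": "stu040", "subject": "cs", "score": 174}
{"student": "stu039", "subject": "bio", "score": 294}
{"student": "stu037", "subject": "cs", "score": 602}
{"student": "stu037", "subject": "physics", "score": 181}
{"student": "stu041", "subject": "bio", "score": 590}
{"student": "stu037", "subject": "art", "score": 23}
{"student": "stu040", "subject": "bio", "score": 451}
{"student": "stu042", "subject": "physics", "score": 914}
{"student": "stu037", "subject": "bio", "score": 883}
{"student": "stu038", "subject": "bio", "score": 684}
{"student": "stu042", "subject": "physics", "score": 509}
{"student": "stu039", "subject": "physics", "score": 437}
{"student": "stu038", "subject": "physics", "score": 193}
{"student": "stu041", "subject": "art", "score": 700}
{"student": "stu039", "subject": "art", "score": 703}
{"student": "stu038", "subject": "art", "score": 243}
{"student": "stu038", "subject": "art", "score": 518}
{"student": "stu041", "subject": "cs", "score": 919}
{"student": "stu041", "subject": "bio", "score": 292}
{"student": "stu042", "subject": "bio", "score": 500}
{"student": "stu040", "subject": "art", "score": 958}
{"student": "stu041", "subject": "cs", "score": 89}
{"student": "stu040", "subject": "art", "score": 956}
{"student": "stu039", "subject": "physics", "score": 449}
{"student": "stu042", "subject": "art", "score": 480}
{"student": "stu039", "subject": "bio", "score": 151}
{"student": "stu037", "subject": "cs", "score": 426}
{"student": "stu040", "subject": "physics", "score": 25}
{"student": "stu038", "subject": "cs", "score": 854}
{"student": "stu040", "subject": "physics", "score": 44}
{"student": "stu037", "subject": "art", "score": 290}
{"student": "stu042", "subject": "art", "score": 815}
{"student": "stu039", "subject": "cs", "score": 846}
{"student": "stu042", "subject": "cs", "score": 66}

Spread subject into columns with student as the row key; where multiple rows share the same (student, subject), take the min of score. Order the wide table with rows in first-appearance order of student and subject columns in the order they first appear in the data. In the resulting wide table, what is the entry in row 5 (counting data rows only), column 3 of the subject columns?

With rows in first-appearance order of student, row 5 is student=stu039. subject columns in first-appearance order: bio, cs, physics, art; column 3 is physics.
Long rows with student=stu039, subject=physics: min(437, 449) = 437.

437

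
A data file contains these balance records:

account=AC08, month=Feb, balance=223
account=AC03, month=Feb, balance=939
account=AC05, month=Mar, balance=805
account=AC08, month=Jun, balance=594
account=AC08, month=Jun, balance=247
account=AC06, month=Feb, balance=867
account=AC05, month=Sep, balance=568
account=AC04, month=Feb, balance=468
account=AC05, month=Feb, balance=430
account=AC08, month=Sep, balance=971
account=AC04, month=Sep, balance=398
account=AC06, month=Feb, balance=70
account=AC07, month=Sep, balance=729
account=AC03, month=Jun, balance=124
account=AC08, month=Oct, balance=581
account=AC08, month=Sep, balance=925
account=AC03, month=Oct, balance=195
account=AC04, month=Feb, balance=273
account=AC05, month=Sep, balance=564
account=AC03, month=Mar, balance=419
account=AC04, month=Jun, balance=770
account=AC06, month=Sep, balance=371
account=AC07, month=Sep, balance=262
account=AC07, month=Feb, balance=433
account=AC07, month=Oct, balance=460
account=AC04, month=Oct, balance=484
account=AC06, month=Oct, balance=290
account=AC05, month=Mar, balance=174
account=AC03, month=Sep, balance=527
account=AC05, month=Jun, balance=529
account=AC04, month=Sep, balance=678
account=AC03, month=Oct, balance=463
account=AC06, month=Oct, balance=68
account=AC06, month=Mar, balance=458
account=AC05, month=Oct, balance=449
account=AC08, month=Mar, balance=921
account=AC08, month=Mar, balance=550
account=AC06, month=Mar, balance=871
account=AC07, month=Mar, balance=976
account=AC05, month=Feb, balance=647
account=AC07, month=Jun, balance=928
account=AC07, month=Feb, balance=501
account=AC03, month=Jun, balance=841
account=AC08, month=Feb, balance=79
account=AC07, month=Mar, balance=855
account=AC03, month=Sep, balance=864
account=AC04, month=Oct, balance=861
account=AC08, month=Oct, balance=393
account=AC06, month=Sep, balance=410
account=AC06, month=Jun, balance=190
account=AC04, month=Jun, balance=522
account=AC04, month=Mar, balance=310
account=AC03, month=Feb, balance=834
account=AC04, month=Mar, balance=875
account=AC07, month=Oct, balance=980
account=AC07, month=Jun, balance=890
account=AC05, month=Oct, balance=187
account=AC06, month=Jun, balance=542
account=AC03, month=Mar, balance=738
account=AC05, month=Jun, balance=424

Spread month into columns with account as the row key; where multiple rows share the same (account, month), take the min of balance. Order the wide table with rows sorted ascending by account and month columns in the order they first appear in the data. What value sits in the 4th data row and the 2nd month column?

458

With rows sorted ascending by account, row 4 is account=AC06. month columns in first-appearance order: Feb, Mar, Jun, Sep, Oct; column 2 is Mar.
Long rows with account=AC06, month=Mar: min(458, 871) = 458.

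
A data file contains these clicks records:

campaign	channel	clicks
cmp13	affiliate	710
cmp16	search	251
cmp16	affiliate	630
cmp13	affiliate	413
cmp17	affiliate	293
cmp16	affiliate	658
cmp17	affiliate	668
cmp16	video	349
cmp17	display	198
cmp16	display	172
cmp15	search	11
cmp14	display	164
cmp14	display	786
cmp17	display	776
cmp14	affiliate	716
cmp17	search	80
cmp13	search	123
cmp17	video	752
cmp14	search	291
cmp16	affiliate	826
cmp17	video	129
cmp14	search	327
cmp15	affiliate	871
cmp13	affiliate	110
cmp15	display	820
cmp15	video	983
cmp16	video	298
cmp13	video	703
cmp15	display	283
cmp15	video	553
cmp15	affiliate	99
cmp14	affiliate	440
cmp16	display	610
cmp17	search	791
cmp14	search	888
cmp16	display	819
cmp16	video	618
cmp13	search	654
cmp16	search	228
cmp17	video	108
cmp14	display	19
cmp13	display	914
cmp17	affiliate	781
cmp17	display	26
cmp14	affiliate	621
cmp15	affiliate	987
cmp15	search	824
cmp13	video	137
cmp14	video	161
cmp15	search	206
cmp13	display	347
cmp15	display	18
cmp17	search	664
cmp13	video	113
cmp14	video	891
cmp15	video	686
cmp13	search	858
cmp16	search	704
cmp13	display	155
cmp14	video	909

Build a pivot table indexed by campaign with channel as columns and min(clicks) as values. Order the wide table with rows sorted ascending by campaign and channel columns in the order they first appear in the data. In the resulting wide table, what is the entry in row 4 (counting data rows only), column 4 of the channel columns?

172

With rows sorted ascending by campaign, row 4 is campaign=cmp16. channel columns in first-appearance order: affiliate, search, video, display; column 4 is display.
Long rows with campaign=cmp16, channel=display: min(172, 610, 819) = 172.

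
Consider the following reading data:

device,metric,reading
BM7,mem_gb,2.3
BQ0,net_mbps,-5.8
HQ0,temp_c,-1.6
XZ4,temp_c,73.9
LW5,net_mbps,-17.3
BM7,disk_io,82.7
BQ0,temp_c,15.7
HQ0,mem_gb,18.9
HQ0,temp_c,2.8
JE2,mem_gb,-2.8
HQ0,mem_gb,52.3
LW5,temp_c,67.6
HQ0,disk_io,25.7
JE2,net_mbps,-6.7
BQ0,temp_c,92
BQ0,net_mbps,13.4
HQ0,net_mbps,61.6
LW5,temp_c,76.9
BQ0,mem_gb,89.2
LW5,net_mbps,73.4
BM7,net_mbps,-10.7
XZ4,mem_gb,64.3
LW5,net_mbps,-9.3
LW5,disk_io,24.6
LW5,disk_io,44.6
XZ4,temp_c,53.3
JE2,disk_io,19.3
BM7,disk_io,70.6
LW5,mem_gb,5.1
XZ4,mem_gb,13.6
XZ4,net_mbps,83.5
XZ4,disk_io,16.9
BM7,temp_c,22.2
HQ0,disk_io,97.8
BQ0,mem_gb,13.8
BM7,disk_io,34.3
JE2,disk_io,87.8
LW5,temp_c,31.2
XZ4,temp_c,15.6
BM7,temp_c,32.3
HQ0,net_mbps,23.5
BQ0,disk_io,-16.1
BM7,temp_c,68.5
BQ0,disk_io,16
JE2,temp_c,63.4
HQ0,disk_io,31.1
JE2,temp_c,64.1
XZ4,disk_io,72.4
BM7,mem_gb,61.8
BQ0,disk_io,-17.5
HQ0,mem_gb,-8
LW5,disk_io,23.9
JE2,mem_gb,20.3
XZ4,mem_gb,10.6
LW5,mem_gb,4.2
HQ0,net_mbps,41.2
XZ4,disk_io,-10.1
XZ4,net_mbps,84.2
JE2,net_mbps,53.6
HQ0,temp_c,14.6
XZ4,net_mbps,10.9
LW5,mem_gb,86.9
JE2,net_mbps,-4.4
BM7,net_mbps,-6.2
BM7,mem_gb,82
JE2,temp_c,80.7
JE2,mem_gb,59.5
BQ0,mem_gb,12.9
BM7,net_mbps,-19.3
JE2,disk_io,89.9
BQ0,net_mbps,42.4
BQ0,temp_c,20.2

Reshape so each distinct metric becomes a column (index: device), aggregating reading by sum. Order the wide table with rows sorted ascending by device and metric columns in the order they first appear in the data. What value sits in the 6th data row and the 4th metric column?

With rows sorted ascending by device, row 6 is device=XZ4. metric columns in first-appearance order: mem_gb, net_mbps, temp_c, disk_io; column 4 is disk_io.
Long rows with device=XZ4, metric=disk_io: 16.9 + 72.4 + -10.1 = 79.2.

79.2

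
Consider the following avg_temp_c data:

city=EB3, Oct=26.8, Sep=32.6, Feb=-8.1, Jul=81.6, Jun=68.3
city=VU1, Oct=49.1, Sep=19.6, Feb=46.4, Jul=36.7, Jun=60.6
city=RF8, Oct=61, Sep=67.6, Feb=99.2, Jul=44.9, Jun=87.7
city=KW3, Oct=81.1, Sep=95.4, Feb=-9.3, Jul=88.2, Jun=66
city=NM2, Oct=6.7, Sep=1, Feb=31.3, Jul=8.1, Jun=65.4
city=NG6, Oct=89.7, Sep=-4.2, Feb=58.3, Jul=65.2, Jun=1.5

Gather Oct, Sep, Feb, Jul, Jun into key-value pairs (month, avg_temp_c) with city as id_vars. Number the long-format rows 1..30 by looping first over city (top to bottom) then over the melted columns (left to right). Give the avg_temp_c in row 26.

89.7

30 rows total (6 × 5). Row 26: index ⌊(26-1)/5⌋ = 5 into city → NG6; (26-1) mod 5 = 0 into the melted columns → Oct.
So row 26 is (NG6, Oct, 89.7); avg_temp_c = 89.7.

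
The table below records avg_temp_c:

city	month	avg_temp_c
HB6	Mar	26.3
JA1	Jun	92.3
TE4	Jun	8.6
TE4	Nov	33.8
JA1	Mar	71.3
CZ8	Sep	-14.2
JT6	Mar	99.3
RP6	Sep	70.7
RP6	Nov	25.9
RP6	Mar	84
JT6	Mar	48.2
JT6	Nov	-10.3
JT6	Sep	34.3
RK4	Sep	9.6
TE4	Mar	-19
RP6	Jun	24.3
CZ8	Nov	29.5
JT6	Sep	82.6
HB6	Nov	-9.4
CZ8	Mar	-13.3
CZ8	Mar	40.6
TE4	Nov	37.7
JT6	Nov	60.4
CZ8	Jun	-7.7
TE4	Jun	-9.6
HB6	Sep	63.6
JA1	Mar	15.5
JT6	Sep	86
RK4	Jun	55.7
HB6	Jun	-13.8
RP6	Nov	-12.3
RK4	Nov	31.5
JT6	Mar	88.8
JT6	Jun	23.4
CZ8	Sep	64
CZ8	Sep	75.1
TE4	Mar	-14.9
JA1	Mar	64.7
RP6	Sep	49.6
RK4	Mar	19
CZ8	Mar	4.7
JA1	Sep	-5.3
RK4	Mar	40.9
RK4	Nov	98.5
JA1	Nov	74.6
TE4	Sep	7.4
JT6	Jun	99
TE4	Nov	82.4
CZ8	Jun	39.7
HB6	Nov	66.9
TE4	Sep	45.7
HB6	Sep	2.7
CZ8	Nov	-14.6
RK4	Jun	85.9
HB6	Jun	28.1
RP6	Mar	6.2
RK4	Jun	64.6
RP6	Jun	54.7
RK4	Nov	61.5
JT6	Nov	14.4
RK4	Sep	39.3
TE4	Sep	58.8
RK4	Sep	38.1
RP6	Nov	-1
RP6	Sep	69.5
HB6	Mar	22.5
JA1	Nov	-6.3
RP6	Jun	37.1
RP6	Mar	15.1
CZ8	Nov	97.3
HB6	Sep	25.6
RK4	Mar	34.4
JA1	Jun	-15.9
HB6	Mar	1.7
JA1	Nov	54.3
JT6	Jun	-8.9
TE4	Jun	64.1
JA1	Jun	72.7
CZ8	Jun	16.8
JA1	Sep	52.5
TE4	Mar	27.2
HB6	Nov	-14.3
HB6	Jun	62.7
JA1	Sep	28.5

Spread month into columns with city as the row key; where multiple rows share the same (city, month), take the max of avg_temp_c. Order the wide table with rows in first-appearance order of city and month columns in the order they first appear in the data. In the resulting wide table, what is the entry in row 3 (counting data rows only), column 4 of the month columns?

With rows in first-appearance order of city, row 3 is city=TE4. month columns in first-appearance order: Mar, Jun, Nov, Sep; column 4 is Sep.
Long rows with city=TE4, month=Sep: max(7.4, 45.7, 58.8) = 58.8.

58.8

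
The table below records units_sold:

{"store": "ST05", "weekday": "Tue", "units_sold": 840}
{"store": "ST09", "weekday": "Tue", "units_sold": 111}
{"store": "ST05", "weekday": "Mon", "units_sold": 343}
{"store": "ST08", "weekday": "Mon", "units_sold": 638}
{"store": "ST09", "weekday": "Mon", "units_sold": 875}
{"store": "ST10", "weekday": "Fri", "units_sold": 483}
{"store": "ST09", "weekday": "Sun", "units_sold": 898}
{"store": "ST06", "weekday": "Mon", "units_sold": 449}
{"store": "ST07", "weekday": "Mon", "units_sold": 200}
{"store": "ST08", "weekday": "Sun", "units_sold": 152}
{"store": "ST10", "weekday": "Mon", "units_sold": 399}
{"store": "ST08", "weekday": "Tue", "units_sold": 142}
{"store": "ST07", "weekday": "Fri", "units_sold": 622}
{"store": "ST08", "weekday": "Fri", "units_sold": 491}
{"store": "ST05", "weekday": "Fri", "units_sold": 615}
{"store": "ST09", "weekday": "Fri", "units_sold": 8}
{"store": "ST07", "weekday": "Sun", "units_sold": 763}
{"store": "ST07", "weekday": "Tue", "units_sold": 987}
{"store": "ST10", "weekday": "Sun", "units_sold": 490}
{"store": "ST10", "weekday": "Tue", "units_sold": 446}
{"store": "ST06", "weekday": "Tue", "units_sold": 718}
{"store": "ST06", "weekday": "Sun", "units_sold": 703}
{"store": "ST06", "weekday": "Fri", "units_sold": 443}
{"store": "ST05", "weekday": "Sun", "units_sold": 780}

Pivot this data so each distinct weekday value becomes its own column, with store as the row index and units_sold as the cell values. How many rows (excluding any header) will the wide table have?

6

6 distinct store values → 6 rows.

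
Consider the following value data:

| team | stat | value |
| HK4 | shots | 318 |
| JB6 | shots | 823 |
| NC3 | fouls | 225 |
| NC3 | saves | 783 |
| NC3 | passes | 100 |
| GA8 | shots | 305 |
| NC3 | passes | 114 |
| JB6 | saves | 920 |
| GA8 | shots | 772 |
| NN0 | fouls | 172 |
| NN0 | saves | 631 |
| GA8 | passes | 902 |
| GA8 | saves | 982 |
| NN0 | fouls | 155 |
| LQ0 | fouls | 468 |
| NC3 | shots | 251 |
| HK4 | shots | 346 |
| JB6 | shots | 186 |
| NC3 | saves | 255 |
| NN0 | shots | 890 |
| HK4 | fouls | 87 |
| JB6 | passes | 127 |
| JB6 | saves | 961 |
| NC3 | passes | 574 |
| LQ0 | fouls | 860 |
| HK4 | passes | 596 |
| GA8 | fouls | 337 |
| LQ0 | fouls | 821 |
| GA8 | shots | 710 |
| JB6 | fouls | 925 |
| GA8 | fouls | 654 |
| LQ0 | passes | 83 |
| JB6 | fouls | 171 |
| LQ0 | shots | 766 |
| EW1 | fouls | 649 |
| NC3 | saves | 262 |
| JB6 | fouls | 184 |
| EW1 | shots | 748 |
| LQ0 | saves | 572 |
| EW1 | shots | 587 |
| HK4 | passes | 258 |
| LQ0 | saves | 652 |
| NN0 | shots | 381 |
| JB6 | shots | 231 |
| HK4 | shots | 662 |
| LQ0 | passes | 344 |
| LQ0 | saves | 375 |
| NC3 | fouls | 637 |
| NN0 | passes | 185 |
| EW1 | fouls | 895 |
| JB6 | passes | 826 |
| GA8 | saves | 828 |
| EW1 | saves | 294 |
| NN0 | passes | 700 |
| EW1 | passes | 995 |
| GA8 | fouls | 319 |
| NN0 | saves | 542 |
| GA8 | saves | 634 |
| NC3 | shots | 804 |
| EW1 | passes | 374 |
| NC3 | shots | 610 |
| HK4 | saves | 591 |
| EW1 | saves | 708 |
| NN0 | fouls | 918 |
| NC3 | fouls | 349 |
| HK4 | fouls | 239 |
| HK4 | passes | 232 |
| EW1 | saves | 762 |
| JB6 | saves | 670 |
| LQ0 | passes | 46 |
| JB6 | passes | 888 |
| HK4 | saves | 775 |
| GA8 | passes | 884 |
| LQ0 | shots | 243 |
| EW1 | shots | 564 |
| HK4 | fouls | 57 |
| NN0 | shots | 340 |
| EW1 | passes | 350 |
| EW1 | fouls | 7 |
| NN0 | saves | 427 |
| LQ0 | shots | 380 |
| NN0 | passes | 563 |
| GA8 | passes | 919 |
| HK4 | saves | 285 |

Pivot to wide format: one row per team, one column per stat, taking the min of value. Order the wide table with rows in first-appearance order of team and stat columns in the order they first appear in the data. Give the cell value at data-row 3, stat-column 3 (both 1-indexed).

255

With rows in first-appearance order of team, row 3 is team=NC3. stat columns in first-appearance order: shots, fouls, saves, passes; column 3 is saves.
Long rows with team=NC3, stat=saves: min(783, 255, 262) = 255.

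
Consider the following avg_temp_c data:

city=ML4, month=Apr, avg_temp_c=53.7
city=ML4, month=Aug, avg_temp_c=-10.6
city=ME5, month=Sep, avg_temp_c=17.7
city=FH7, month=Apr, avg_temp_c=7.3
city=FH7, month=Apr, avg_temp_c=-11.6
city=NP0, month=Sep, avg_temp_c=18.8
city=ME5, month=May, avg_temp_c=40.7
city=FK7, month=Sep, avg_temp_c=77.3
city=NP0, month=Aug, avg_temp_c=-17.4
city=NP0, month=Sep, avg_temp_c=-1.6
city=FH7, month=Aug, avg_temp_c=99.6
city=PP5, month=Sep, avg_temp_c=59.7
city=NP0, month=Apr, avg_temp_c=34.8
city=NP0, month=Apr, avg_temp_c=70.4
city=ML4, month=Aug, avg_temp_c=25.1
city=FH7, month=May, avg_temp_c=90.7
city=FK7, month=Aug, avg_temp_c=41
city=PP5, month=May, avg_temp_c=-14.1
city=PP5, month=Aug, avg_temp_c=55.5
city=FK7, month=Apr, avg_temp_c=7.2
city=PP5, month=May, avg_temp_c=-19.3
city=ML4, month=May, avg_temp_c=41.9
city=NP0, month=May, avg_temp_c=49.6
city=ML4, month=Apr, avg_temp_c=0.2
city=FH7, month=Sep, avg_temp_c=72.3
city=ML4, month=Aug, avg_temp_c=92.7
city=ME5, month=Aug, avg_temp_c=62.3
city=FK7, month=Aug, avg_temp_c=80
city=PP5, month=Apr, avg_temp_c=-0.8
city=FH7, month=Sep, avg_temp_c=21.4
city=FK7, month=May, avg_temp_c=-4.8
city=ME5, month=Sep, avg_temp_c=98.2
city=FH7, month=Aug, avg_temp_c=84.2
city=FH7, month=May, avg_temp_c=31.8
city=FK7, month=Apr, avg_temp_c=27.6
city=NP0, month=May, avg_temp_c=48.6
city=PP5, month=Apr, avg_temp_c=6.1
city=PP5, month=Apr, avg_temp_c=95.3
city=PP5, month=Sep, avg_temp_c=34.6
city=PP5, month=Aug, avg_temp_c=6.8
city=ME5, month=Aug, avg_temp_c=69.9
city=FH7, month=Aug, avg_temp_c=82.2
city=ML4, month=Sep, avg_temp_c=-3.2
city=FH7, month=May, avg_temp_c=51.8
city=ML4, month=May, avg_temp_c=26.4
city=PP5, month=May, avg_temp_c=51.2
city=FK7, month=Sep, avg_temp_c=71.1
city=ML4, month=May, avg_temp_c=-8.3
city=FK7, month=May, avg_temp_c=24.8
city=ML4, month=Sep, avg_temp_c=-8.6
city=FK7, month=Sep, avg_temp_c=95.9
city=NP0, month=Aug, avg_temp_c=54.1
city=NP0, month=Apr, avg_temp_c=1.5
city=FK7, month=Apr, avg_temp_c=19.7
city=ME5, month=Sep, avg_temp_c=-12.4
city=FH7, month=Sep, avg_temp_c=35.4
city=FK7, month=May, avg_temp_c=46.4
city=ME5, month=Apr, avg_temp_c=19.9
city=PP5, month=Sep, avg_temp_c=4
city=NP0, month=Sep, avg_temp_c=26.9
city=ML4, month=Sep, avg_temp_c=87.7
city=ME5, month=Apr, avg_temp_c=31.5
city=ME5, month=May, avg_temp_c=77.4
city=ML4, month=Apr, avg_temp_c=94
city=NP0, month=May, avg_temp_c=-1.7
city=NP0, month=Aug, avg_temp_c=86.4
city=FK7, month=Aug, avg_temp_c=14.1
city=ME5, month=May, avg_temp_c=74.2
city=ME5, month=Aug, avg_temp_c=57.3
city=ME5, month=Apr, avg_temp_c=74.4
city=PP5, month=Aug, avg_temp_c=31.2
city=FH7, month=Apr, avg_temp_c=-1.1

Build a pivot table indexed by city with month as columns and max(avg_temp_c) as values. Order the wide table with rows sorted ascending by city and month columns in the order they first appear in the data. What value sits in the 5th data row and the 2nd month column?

86.4

With rows sorted ascending by city, row 5 is city=NP0. month columns in first-appearance order: Apr, Aug, Sep, May; column 2 is Aug.
Long rows with city=NP0, month=Aug: max(-17.4, 54.1, 86.4) = 86.4.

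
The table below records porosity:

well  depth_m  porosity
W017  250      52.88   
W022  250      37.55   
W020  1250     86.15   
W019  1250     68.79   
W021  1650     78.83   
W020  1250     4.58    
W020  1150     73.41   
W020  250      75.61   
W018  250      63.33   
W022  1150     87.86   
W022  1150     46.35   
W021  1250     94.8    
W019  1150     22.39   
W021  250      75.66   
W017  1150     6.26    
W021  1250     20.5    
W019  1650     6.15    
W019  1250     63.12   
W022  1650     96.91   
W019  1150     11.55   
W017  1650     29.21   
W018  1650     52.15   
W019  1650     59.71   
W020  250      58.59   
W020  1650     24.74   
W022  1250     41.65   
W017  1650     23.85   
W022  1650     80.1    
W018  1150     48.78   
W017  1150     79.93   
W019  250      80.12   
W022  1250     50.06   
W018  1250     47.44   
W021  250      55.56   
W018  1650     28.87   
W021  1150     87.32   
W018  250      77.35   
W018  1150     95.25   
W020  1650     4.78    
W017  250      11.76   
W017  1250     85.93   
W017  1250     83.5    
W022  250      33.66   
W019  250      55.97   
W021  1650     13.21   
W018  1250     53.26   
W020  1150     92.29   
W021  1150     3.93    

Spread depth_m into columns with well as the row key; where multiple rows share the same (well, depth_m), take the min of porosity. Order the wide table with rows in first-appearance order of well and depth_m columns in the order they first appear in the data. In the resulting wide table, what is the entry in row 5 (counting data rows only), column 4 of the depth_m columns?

3.93

With rows in first-appearance order of well, row 5 is well=W021. depth_m columns in first-appearance order: 250, 1250, 1650, 1150; column 4 is 1150.
Long rows with well=W021, depth_m=1150: min(87.32, 3.93) = 3.93.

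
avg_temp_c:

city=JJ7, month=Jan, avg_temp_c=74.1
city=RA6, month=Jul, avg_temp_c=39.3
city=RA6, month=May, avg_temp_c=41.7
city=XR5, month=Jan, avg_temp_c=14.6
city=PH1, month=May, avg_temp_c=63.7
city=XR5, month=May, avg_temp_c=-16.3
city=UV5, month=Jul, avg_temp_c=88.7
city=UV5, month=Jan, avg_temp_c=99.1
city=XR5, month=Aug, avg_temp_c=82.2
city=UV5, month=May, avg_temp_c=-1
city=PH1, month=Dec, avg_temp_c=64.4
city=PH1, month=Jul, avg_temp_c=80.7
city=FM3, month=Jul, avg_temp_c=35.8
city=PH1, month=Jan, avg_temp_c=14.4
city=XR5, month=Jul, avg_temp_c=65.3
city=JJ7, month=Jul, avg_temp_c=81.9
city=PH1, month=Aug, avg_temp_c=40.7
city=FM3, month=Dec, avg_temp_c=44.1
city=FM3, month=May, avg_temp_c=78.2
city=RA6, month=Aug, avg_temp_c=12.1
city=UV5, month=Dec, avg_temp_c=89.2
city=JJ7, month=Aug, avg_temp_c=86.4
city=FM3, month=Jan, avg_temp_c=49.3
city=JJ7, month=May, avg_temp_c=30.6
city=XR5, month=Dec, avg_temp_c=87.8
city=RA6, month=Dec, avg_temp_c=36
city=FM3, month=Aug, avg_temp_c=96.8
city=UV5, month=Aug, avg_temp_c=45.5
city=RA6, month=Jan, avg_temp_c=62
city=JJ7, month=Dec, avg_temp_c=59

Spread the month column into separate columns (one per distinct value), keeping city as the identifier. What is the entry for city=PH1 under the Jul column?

Wide layout: rows indexed by city, columns are the 5 distinct month values (Jan, Jul, May, Aug, Dec).
Cell (city=PH1, month=Jul) draws from the long row where city=PH1 and month=Jul, which has avg_temp_c=80.7.

80.7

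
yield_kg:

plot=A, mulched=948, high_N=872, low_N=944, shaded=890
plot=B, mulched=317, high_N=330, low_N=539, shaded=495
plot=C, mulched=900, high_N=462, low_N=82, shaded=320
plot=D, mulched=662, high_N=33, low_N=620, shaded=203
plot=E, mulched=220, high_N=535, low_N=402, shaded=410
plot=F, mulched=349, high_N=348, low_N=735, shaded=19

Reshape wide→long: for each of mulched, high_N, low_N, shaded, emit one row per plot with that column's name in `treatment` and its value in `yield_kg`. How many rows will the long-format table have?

24

6 plot values × 4 melted columns = 24 rows.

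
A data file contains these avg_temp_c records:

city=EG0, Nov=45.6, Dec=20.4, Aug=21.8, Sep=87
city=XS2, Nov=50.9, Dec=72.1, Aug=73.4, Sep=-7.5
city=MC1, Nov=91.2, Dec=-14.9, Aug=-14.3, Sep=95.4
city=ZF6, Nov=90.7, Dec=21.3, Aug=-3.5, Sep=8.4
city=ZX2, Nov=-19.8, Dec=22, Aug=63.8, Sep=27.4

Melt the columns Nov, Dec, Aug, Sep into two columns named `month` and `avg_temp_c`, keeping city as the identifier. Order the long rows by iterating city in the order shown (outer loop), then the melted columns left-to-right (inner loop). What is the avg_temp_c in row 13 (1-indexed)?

90.7

20 rows total (5 × 4). Row 13: index ⌊(13-1)/4⌋ = 3 into city → ZF6; (13-1) mod 4 = 0 into the melted columns → Nov.
So row 13 is (ZF6, Nov, 90.7); avg_temp_c = 90.7.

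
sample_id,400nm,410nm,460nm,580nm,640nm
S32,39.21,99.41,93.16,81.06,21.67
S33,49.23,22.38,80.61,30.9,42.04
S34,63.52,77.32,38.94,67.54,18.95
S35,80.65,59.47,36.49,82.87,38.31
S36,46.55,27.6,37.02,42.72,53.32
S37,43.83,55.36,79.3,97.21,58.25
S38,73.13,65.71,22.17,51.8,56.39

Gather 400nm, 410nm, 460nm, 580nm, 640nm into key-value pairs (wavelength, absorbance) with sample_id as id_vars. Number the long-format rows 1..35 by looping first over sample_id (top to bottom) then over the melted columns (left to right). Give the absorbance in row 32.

65.71

35 rows total (7 × 5). Row 32: index ⌊(32-1)/5⌋ = 6 into sample_id → S38; (32-1) mod 5 = 1 into the melted columns → 410nm.
So row 32 is (S38, 410nm, 65.71); absorbance = 65.71.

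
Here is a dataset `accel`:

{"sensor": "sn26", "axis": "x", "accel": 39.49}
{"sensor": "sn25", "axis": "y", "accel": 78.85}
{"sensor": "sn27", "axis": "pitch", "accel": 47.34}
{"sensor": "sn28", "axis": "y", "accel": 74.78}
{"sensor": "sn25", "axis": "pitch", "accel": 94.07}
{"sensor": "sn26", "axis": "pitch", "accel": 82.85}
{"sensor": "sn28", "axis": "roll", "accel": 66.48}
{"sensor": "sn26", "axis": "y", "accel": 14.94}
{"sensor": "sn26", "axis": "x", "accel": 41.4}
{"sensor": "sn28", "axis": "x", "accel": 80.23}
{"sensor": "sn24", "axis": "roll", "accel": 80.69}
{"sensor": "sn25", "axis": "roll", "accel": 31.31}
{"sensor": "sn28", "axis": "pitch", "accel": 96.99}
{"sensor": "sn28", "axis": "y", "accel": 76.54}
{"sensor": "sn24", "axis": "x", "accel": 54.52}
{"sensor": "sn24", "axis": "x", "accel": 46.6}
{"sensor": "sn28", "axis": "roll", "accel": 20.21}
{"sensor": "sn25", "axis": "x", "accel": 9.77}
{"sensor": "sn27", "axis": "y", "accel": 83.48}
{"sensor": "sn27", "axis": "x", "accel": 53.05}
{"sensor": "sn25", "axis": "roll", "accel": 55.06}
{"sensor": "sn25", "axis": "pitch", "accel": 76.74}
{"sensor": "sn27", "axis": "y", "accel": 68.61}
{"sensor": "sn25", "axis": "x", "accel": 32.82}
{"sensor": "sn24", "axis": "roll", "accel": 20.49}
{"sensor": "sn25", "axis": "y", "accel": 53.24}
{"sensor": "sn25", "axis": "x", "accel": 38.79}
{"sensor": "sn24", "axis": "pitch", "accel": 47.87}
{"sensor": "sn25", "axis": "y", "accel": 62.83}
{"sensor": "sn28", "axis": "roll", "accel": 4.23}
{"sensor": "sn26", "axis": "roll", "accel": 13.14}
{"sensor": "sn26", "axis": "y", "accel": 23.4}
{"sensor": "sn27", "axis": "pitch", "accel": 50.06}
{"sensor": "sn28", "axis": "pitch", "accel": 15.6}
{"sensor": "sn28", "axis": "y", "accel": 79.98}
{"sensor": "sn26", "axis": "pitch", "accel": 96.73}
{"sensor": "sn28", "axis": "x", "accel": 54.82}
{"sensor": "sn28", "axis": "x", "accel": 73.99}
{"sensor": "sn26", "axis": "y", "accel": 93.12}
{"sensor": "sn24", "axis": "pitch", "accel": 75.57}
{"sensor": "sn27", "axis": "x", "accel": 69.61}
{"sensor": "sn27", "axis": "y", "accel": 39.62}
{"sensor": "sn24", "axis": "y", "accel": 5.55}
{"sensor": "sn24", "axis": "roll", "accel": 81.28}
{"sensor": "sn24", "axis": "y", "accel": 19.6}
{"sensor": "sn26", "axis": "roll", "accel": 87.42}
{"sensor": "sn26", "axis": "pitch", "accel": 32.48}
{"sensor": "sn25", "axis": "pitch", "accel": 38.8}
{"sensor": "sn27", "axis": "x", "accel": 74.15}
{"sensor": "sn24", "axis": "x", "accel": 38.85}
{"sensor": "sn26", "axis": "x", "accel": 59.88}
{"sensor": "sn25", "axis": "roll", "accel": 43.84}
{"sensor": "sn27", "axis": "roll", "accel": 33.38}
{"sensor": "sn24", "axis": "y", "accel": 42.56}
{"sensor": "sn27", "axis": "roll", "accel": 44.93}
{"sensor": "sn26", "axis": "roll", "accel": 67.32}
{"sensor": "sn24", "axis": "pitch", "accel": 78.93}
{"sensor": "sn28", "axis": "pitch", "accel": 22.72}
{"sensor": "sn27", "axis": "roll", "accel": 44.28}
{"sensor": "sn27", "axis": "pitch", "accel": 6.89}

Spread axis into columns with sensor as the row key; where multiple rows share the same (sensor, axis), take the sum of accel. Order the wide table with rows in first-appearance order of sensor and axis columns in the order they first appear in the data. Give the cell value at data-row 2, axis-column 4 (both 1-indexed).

With rows in first-appearance order of sensor, row 2 is sensor=sn25. axis columns in first-appearance order: x, y, pitch, roll; column 4 is roll.
Long rows with sensor=sn25, axis=roll: 31.31 + 55.06 + 43.84 = 130.21.

130.21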